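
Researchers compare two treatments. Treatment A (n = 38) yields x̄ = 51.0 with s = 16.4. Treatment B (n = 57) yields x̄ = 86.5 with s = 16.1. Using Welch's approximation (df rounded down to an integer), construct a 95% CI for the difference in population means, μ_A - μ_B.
(-42.29, -28.71)

Difference: x̄₁ - x̄₂ = -35.50
SE = √(s₁²/n₁ + s₂²/n₂) = √(16.4²/38 + 16.1²/57) = 3.4096
df = 78.43 → 78 (Welch–Satterthwaite, rounded down)
t* = 1.991

CI: -35.50 ± 1.991 · 3.4096 = -35.50 ± 6.79 = (-42.29, -28.71)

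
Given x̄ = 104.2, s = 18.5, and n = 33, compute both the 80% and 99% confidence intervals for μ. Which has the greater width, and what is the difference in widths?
99% CI is wider by 9.21

df = 32
80% CI: t* = 1.309, (99.98, 108.42), width = 2 · t* · s/√n = 8.43
99% CI: t* = 2.738, (95.38, 113.02), width = 2 · t* · s/√n = 17.64

The 99% CI is wider by 17.64 - 8.43 = 9.21.
Higher confidence requires a wider interval.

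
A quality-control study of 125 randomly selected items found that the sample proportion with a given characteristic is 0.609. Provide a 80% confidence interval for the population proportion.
(0.553, 0.665)

Proportion CI:
SE = √(p̂(1-p̂)/n) = √(0.609 · 0.391 / 125) = 0.04365

z* = 1.282
Margin = z* · SE = 1.282 · 0.04365 = 0.0560

CI: 0.609 ± 0.0560 = (0.553, 0.665)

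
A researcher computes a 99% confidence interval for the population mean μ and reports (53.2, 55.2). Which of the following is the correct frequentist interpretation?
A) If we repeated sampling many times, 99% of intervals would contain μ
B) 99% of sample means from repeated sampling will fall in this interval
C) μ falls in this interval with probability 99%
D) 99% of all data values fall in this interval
A

A) Correct — this is the frequentist long-run coverage interpretation.
B) Wrong — coverage applies to intervals containing μ, not to future x̄ values.
C) Wrong — μ is fixed; the randomness lives in the interval, not in μ.
D) Wrong — a CI is about the parameter μ, not individual data values.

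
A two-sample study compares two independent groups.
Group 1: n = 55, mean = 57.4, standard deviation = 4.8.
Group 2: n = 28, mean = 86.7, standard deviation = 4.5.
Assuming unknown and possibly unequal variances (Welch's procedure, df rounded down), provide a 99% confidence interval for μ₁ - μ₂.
(-32.15, -26.45)

Difference: x̄₁ - x̄₂ = -29.30
SE = √(s₁²/n₁ + s₂²/n₂) = √(4.8²/55 + 4.5²/28) = 1.0687
df = 57.66 → 57 (Welch–Satterthwaite, rounded down)
t* = 2.665

CI: -29.30 ± 2.665 · 1.0687 = -29.30 ± 2.85 = (-32.15, -26.45)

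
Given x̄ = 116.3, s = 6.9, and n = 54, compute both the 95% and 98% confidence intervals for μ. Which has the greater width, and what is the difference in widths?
98% CI is wider by 0.74

df = 53
95% CI: t* = 2.006, (114.42, 118.18), width = 2 · t* · s/√n = 3.77
98% CI: t* = 2.399, (114.05, 118.55), width = 2 · t* · s/√n = 4.51

The 98% CI is wider by 4.51 - 3.77 = 0.74.
Higher confidence requires a wider interval.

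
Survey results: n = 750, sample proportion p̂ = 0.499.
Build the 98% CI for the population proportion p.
(0.457, 0.541)

Proportion CI:
SE = √(p̂(1-p̂)/n) = √(0.499 · 0.501 / 750) = 0.01826

z* = 2.326
Margin = z* · SE = 2.326 · 0.01826 = 0.0425

CI: 0.499 ± 0.0425 = (0.457, 0.541)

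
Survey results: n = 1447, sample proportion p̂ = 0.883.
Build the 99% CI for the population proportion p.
(0.861, 0.905)

Proportion CI:
SE = √(p̂(1-p̂)/n) = √(0.883 · 0.117 / 1447) = 0.00845

z* = 2.576
Margin = z* · SE = 2.576 · 0.00845 = 0.0218

CI: 0.883 ± 0.0218 = (0.861, 0.905)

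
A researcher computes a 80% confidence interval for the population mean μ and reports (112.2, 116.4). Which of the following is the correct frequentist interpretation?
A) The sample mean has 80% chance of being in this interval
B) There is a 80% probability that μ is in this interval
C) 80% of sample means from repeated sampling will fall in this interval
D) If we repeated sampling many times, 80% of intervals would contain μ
D

A) Wrong — x̄ is observed and sits in the interval by construction.
B) Wrong — μ is fixed; the randomness lives in the interval, not in μ.
C) Wrong — coverage applies to intervals containing μ, not to future x̄ values.
D) Correct — this is the frequentist long-run coverage interpretation.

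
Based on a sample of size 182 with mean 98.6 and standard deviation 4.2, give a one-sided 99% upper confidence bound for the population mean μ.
μ ≤ 99.33

Upper bound (one-sided):
t* = 2.347 (one-sided for 99%)
Upper bound = x̄ + t* · s/√n = 98.6 + 2.347 · 4.2/√182 = 99.33

We are 99% confident that μ ≤ 99.33.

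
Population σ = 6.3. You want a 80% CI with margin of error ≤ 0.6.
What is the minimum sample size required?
n ≥ 182

For margin E ≤ 0.6:
n ≥ (z* · σ / E)²
n ≥ (1.282 · 6.3 / 0.6)²
n ≥ 181.20

Minimum n = 182 (rounding up)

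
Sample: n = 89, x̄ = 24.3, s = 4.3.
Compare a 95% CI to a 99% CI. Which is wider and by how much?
99% CI is wider by 0.59

df = 88
95% CI: t* = 1.987, (23.39, 25.21), width = 2 · t* · s/√n = 1.81
99% CI: t* = 2.633, (23.10, 25.50), width = 2 · t* · s/√n = 2.40

The 99% CI is wider by 2.40 - 1.81 = 0.59.
Higher confidence requires a wider interval.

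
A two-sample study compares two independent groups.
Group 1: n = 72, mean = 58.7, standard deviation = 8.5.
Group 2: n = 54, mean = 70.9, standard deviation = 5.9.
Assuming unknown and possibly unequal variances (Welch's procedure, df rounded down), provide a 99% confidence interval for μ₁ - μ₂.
(-15.56, -8.84)

Difference: x̄₁ - x̄₂ = -12.20
SE = √(s₁²/n₁ + s₂²/n₂) = √(8.5²/72 + 5.9²/54) = 1.2838
df = 123.34 → 123 (Welch–Satterthwaite, rounded down)
t* = 2.616

CI: -12.20 ± 2.616 · 1.2838 = -12.20 ± 3.36 = (-15.56, -8.84)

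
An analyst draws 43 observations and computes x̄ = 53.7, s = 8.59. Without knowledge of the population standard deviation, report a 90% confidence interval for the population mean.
(51.50, 55.90)

t-interval (σ unknown):
df = n - 1 = 42
t* = 1.682 for 90% confidence

Margin of error = t* · s/√n = 1.682 · 8.59/√43 = 2.20

CI: (51.50, 55.90)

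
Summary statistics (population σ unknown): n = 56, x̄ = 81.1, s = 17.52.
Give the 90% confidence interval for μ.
(77.18, 85.02)

t-interval (σ unknown):
df = n - 1 = 55
t* = 1.673 for 90% confidence

Margin of error = t* · s/√n = 1.673 · 17.52/√56 = 3.92

CI: (77.18, 85.02)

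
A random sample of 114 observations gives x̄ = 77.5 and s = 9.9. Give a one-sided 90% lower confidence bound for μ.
μ ≥ 76.30

Lower bound (one-sided):
t* = 1.289 (one-sided for 90%)
Lower bound = x̄ - t* · s/√n = 77.5 - 1.289 · 9.9/√114 = 76.30

We are 90% confident that μ ≥ 76.30.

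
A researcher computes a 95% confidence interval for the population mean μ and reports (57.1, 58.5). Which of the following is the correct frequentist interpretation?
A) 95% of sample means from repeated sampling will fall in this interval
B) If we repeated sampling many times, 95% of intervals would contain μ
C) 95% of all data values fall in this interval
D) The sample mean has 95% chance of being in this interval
B

A) Wrong — coverage applies to intervals containing μ, not to future x̄ values.
B) Correct — this is the frequentist long-run coverage interpretation.
C) Wrong — a CI is about the parameter μ, not individual data values.
D) Wrong — x̄ is observed and sits in the interval by construction.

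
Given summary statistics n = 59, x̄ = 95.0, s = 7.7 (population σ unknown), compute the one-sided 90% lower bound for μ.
μ ≥ 93.70

Lower bound (one-sided):
t* = 1.296 (one-sided for 90%)
Lower bound = x̄ - t* · s/√n = 95.0 - 1.296 · 7.7/√59 = 93.70

We are 90% confident that μ ≥ 93.70.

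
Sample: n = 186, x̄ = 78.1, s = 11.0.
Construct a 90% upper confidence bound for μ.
μ ≤ 79.14

Upper bound (one-sided):
t* = 1.286 (one-sided for 90%)
Upper bound = x̄ + t* · s/√n = 78.1 + 1.286 · 11.0/√186 = 79.14

We are 90% confident that μ ≤ 79.14.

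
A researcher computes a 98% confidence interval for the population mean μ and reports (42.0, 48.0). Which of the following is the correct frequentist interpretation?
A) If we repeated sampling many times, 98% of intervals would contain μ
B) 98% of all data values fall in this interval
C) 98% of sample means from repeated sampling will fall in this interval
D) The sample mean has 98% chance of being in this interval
A

A) Correct — this is the frequentist long-run coverage interpretation.
B) Wrong — a CI is about the parameter μ, not individual data values.
C) Wrong — coverage applies to intervals containing μ, not to future x̄ values.
D) Wrong — x̄ is observed and sits in the interval by construction.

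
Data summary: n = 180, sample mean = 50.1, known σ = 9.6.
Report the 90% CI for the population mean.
(48.92, 51.28)

z-interval (σ known):
z* = 1.645 for 90% confidence

Margin of error = z* · σ/√n = 1.645 · 9.6/√180 = 1.18

CI: (50.1 - 1.18, 50.1 + 1.18) = (48.92, 51.28)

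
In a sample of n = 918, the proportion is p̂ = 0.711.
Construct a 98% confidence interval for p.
(0.676, 0.746)

Proportion CI:
SE = √(p̂(1-p̂)/n) = √(0.711 · 0.289 / 918) = 0.01496

z* = 2.326
Margin = z* · SE = 2.326 · 0.01496 = 0.0348

CI: 0.711 ± 0.0348 = (0.676, 0.746)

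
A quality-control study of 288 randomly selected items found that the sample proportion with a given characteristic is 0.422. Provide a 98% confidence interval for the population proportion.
(0.354, 0.490)

Proportion CI:
SE = √(p̂(1-p̂)/n) = √(0.422 · 0.578 / 288) = 0.02910

z* = 2.326
Margin = z* · SE = 2.326 · 0.02910 = 0.0677

CI: 0.422 ± 0.0677 = (0.354, 0.490)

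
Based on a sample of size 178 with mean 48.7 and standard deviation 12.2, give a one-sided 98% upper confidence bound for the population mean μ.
μ ≤ 50.59

Upper bound (one-sided):
t* = 2.069 (one-sided for 98%)
Upper bound = x̄ + t* · s/√n = 48.7 + 2.069 · 12.2/√178 = 50.59

We are 98% confident that μ ≤ 50.59.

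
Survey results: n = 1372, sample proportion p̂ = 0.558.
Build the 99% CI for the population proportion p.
(0.523, 0.593)

Proportion CI:
SE = √(p̂(1-p̂)/n) = √(0.558 · 0.442 / 1372) = 0.01341

z* = 2.576
Margin = z* · SE = 2.576 · 0.01341 = 0.0345

CI: 0.558 ± 0.0345 = (0.523, 0.593)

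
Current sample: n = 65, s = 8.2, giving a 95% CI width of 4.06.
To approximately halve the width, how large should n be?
n ≈ 260

CI width ∝ 1/√n
To reduce width by factor 2, need √n to grow by 2 → need 2² = 4 times as many samples.

Current: n = 65, width = 4.06
New: n = 260, width ≈ 2.00

Width reduced by factor of 4.06/2.00 = 2.03.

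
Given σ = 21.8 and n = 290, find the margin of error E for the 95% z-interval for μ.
Margin of error = 2.51

Margin of error = z* · σ/√n
= 1.960 · 21.8/√290
= 1.960 · 21.8/17.0294
= 2.51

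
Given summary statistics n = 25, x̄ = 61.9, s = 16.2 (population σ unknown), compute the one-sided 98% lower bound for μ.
μ ≥ 54.86

Lower bound (one-sided):
t* = 2.172 (one-sided for 98%)
Lower bound = x̄ - t* · s/√n = 61.9 - 2.172 · 16.2/√25 = 54.86

We are 98% confident that μ ≥ 54.86.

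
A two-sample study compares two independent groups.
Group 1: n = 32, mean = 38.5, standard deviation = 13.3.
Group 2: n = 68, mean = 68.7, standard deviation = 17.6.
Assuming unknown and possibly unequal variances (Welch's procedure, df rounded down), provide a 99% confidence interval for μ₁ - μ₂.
(-38.58, -21.82)

Difference: x̄₁ - x̄₂ = -30.20
SE = √(s₁²/n₁ + s₂²/n₂) = √(13.3²/32 + 17.6²/68) = 3.1754
df = 78.48 → 78 (Welch–Satterthwaite, rounded down)
t* = 2.640

CI: -30.20 ± 2.640 · 3.1754 = -30.20 ± 8.38 = (-38.58, -21.82)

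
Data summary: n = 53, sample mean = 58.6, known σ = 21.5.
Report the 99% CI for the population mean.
(50.99, 66.21)

z-interval (σ known):
z* = 2.576 for 99% confidence

Margin of error = z* · σ/√n = 2.576 · 21.5/√53 = 7.61

CI: (58.6 - 7.61, 58.6 + 7.61) = (50.99, 66.21)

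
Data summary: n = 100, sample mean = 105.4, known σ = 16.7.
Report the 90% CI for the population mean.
(102.65, 108.15)

z-interval (σ known):
z* = 1.645 for 90% confidence

Margin of error = z* · σ/√n = 1.645 · 16.7/√100 = 2.75

CI: (105.4 - 2.75, 105.4 + 2.75) = (102.65, 108.15)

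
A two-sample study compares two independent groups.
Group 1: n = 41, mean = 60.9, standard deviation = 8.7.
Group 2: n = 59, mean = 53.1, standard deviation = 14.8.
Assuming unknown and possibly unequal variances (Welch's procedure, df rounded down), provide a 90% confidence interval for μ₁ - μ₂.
(3.88, 11.72)

Difference: x̄₁ - x̄₂ = 7.80
SE = √(s₁²/n₁ + s₂²/n₂) = √(8.7²/41 + 14.8²/59) = 2.3577
df = 95.71 → 95 (Welch–Satterthwaite, rounded down)
t* = 1.661

CI: 7.80 ± 1.661 · 2.3577 = 7.80 ± 3.92 = (3.88, 11.72)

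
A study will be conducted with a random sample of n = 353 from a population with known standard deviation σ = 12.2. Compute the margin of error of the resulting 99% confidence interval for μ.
Margin of error = 1.67

Margin of error = z* · σ/√n
= 2.576 · 12.2/√353
= 2.576 · 12.2/18.7883
= 1.67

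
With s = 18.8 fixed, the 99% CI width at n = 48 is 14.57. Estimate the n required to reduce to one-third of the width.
n ≈ 432

CI width ∝ 1/√n
To reduce width by factor 3, need √n to grow by 3 → need 3² = 9 times as many samples.

Current: n = 48, width = 14.57
New: n = 432, width ≈ 4.68

Width reduced by factor of 14.57/4.68 = 3.11.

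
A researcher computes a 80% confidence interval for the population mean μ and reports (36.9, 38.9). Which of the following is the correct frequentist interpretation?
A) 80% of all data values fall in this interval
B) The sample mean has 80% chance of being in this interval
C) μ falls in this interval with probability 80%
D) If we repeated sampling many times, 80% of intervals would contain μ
D

A) Wrong — a CI is about the parameter μ, not individual data values.
B) Wrong — x̄ is observed and sits in the interval by construction.
C) Wrong — μ is fixed; the randomness lives in the interval, not in μ.
D) Correct — this is the frequentist long-run coverage interpretation.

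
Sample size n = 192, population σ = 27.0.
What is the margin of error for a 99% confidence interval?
Margin of error = 5.02

Margin of error = z* · σ/√n
= 2.576 · 27.0/√192
= 2.576 · 27.0/13.8564
= 5.02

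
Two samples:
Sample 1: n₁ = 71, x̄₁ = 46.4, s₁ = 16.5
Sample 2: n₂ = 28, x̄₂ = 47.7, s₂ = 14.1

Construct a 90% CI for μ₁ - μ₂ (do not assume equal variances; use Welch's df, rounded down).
(-6.83, 4.23)

Difference: x̄₁ - x̄₂ = -1.30
SE = √(s₁²/n₁ + s₂²/n₂) = √(16.5²/71 + 14.1²/28) = 3.3068
df = 57.56 → 57 (Welch–Satterthwaite, rounded down)
t* = 1.672

CI: -1.30 ± 1.672 · 3.3068 = -1.30 ± 5.53 = (-6.83, 4.23)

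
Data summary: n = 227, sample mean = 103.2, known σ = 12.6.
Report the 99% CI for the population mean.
(101.05, 105.35)

z-interval (σ known):
z* = 2.576 for 99% confidence

Margin of error = z* · σ/√n = 2.576 · 12.6/√227 = 2.15

CI: (103.2 - 2.15, 103.2 + 2.15) = (101.05, 105.35)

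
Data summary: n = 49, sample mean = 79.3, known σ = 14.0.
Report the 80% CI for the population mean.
(76.74, 81.86)

z-interval (σ known):
z* = 1.282 for 80% confidence

Margin of error = z* · σ/√n = 1.282 · 14.0/√49 = 2.56

CI: (79.3 - 2.56, 79.3 + 2.56) = (76.74, 81.86)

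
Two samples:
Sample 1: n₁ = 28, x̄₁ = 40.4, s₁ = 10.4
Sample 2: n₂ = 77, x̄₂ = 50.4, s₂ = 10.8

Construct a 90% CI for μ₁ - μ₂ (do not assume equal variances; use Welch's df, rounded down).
(-13.89, -6.11)

Difference: x̄₁ - x̄₂ = -10.00
SE = √(s₁²/n₁ + s₂²/n₂) = √(10.4²/28 + 10.8²/77) = 2.3190
df = 49.62 → 49 (Welch–Satterthwaite, rounded down)
t* = 1.677

CI: -10.00 ± 1.677 · 2.3190 = -10.00 ± 3.89 = (-13.89, -6.11)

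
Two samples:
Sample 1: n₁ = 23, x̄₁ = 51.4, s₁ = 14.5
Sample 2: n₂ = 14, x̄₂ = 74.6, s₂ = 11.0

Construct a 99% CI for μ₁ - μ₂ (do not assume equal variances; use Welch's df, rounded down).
(-34.73, -11.67)

Difference: x̄₁ - x̄₂ = -23.20
SE = √(s₁²/n₁ + s₂²/n₂) = √(14.5²/23 + 11.0²/14) = 4.2171
df = 33.14 → 33 (Welch–Satterthwaite, rounded down)
t* = 2.733

CI: -23.20 ± 2.733 · 4.2171 = -23.20 ± 11.53 = (-34.73, -11.67)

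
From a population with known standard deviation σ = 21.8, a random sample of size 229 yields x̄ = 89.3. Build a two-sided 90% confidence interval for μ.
(86.93, 91.67)

z-interval (σ known):
z* = 1.645 for 90% confidence

Margin of error = z* · σ/√n = 1.645 · 21.8/√229 = 2.37

CI: (89.3 - 2.37, 89.3 + 2.37) = (86.93, 91.67)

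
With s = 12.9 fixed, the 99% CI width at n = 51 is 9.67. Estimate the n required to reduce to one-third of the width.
n ≈ 459

CI width ∝ 1/√n
To reduce width by factor 3, need √n to grow by 3 → need 3² = 9 times as many samples.

Current: n = 51, width = 9.67
New: n = 459, width ≈ 3.12

Width reduced by factor of 9.67/3.12 = 3.10.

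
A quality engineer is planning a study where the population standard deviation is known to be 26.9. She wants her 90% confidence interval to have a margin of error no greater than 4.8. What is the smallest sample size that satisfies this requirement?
n ≥ 85

For margin E ≤ 4.8:
n ≥ (z* · σ / E)²
n ≥ (1.645 · 26.9 / 4.8)²
n ≥ 84.99

Minimum n = 85 (rounding up)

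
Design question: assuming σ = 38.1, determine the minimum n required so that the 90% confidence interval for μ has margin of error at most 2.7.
n ≥ 539

For margin E ≤ 2.7:
n ≥ (z* · σ / E)²
n ≥ (1.645 · 38.1 / 2.7)²
n ≥ 538.83

Minimum n = 539 (rounding up)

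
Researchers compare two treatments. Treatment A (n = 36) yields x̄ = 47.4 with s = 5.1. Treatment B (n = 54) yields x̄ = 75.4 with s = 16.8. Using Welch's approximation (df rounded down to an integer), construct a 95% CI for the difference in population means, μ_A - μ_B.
(-32.87, -23.13)

Difference: x̄₁ - x̄₂ = -28.00
SE = √(s₁²/n₁ + s₂²/n₂) = √(5.1²/36 + 16.8²/54) = 2.4391
df = 66.73 → 66 (Welch–Satterthwaite, rounded down)
t* = 1.997

CI: -28.00 ± 1.997 · 2.4391 = -28.00 ± 4.87 = (-32.87, -23.13)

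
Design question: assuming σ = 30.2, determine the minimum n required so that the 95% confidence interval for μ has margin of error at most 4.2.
n ≥ 199

For margin E ≤ 4.2:
n ≥ (z* · σ / E)²
n ≥ (1.960 · 30.2 / 4.2)²
n ≥ 198.62

Minimum n = 199 (rounding up)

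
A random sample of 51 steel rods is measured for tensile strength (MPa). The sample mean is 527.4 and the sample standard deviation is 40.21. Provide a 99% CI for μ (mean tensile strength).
(512.32, 542.48)

t-interval (σ unknown):
df = n - 1 = 50
t* = 2.678 for 99% confidence

Margin of error = t* · s/√n = 2.678 · 40.21/√51 = 15.08

CI: (512.32, 542.48)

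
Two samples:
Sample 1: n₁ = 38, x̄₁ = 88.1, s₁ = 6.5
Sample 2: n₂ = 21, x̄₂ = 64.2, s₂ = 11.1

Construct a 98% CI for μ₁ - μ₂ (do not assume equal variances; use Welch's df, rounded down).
(17.37, 30.43)

Difference: x̄₁ - x̄₂ = 23.90
SE = √(s₁²/n₁ + s₂²/n₂) = √(6.5²/38 + 11.1²/21) = 2.6418
df = 27.76 → 27 (Welch–Satterthwaite, rounded down)
t* = 2.473

CI: 23.90 ± 2.473 · 2.6418 = 23.90 ± 6.53 = (17.37, 30.43)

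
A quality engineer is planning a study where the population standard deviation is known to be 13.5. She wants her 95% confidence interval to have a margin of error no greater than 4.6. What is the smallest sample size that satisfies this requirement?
n ≥ 34

For margin E ≤ 4.6:
n ≥ (z* · σ / E)²
n ≥ (1.960 · 13.5 / 4.6)²
n ≥ 33.09

Minimum n = 34 (rounding up)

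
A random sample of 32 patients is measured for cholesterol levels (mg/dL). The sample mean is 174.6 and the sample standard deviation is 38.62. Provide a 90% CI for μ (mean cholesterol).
(163.02, 186.18)

t-interval (σ unknown):
df = n - 1 = 31
t* = 1.696 for 90% confidence

Margin of error = t* · s/√n = 1.696 · 38.62/√32 = 11.58

CI: (163.02, 186.18)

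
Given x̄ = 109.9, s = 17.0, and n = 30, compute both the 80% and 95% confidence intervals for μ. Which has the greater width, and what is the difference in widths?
95% CI is wider by 4.55

df = 29
80% CI: t* = 1.311, (105.83, 113.97), width = 2 · t* · s/√n = 8.14
95% CI: t* = 2.045, (103.55, 116.25), width = 2 · t* · s/√n = 12.69

The 95% CI is wider by 12.69 - 8.14 = 4.55.
Higher confidence requires a wider interval.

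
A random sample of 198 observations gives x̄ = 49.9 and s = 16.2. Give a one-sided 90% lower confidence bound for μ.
μ ≥ 48.42

Lower bound (one-sided):
t* = 1.286 (one-sided for 90%)
Lower bound = x̄ - t* · s/√n = 49.9 - 1.286 · 16.2/√198 = 48.42

We are 90% confident that μ ≥ 48.42.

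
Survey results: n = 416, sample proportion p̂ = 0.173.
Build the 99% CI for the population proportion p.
(0.125, 0.221)

Proportion CI:
SE = √(p̂(1-p̂)/n) = √(0.173 · 0.827 / 416) = 0.01855

z* = 2.576
Margin = z* · SE = 2.576 · 0.01855 = 0.0478

CI: 0.173 ± 0.0478 = (0.125, 0.221)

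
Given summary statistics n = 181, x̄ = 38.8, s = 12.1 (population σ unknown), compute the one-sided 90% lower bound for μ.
μ ≥ 37.64

Lower bound (one-sided):
t* = 1.286 (one-sided for 90%)
Lower bound = x̄ - t* · s/√n = 38.8 - 1.286 · 12.1/√181 = 37.64

We are 90% confident that μ ≥ 37.64.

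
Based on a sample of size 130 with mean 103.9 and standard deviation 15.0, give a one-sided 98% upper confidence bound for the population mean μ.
μ ≤ 106.63

Upper bound (one-sided):
t* = 2.075 (one-sided for 98%)
Upper bound = x̄ + t* · s/√n = 103.9 + 2.075 · 15.0/√130 = 106.63

We are 98% confident that μ ≤ 106.63.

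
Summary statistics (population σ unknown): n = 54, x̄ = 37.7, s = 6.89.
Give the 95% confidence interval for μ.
(35.82, 39.58)

t-interval (σ unknown):
df = n - 1 = 53
t* = 2.006 for 95% confidence

Margin of error = t* · s/√n = 2.006 · 6.89/√54 = 1.88

CI: (35.82, 39.58)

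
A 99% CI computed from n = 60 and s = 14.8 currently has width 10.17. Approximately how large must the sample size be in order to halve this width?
n ≈ 240

CI width ∝ 1/√n
To reduce width by factor 2, need √n to grow by 2 → need 2² = 4 times as many samples.

Current: n = 60, width = 10.17
New: n = 240, width ≈ 4.96

Width reduced by factor of 10.17/4.96 = 2.05.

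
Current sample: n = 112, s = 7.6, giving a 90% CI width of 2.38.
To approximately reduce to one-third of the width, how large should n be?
n ≈ 1008

CI width ∝ 1/√n
To reduce width by factor 3, need √n to grow by 3 → need 3² = 9 times as many samples.

Current: n = 112, width = 2.38
New: n = 1008, width ≈ 0.79

Width reduced by factor of 2.38/0.79 = 3.01.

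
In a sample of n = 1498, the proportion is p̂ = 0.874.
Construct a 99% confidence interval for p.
(0.852, 0.896)

Proportion CI:
SE = √(p̂(1-p̂)/n) = √(0.874 · 0.126 / 1498) = 0.00857

z* = 2.576
Margin = z* · SE = 2.576 · 0.00857 = 0.0221

CI: 0.874 ± 0.0221 = (0.852, 0.896)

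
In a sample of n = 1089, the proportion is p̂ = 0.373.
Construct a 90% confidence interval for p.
(0.349, 0.397)

Proportion CI:
SE = √(p̂(1-p̂)/n) = √(0.373 · 0.627 / 1089) = 0.01465

z* = 1.645
Margin = z* · SE = 1.645 · 0.01465 = 0.0241

CI: 0.373 ± 0.0241 = (0.349, 0.397)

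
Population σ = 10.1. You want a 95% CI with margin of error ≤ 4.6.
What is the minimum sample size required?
n ≥ 19

For margin E ≤ 4.6:
n ≥ (z* · σ / E)²
n ≥ (1.960 · 10.1 / 4.6)²
n ≥ 18.52

Minimum n = 19 (rounding up)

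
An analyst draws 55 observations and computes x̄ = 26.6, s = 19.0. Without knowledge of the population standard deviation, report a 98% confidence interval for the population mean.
(20.46, 32.74)

t-interval (σ unknown):
df = n - 1 = 54
t* = 2.397 for 98% confidence

Margin of error = t* · s/√n = 2.397 · 19.0/√55 = 6.14

CI: (20.46, 32.74)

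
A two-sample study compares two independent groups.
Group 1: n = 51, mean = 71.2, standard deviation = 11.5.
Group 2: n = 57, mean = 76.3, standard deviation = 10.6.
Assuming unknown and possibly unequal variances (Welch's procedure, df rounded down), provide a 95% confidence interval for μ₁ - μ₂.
(-9.34, -0.86)

Difference: x̄₁ - x̄₂ = -5.10
SE = √(s₁²/n₁ + s₂²/n₂) = √(11.5²/51 + 10.6²/57) = 2.1364
df = 102.19 → 102 (Welch–Satterthwaite, rounded down)
t* = 1.983

CI: -5.10 ± 1.983 · 2.1364 = -5.10 ± 4.24 = (-9.34, -0.86)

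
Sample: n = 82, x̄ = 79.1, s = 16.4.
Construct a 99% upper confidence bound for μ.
μ ≤ 83.40

Upper bound (one-sided):
t* = 2.373 (one-sided for 99%)
Upper bound = x̄ + t* · s/√n = 79.1 + 2.373 · 16.4/√82 = 83.40

We are 99% confident that μ ≤ 83.40.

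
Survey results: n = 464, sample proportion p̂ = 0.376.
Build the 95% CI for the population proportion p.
(0.332, 0.420)

Proportion CI:
SE = √(p̂(1-p̂)/n) = √(0.376 · 0.624 / 464) = 0.02249

z* = 1.960
Margin = z* · SE = 1.960 · 0.02249 = 0.0441

CI: 0.376 ± 0.0441 = (0.332, 0.420)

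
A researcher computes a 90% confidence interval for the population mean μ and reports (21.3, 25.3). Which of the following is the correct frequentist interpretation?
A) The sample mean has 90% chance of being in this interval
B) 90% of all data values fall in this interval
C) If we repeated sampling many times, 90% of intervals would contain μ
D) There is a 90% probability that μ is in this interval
C

A) Wrong — x̄ is observed and sits in the interval by construction.
B) Wrong — a CI is about the parameter μ, not individual data values.
C) Correct — this is the frequentist long-run coverage interpretation.
D) Wrong — μ is fixed; the randomness lives in the interval, not in μ.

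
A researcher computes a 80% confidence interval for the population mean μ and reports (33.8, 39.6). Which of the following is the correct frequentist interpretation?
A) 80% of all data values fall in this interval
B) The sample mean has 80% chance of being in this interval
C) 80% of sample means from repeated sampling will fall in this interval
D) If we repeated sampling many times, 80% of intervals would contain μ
D

A) Wrong — a CI is about the parameter μ, not individual data values.
B) Wrong — x̄ is observed and sits in the interval by construction.
C) Wrong — coverage applies to intervals containing μ, not to future x̄ values.
D) Correct — this is the frequentist long-run coverage interpretation.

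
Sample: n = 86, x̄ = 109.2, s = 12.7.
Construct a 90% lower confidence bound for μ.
μ ≥ 107.43

Lower bound (one-sided):
t* = 1.292 (one-sided for 90%)
Lower bound = x̄ - t* · s/√n = 109.2 - 1.292 · 12.7/√86 = 107.43

We are 90% confident that μ ≥ 107.43.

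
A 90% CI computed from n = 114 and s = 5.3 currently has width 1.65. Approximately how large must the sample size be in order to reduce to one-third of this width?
n ≈ 1026

CI width ∝ 1/√n
To reduce width by factor 3, need √n to grow by 3 → need 3² = 9 times as many samples.

Current: n = 114, width = 1.65
New: n = 1026, width ≈ 0.54

Width reduced by factor of 1.65/0.54 = 3.06.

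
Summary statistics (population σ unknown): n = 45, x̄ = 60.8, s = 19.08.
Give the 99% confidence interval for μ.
(53.14, 68.46)

t-interval (σ unknown):
df = n - 1 = 44
t* = 2.692 for 99% confidence

Margin of error = t* · s/√n = 2.692 · 19.08/√45 = 7.66

CI: (53.14, 68.46)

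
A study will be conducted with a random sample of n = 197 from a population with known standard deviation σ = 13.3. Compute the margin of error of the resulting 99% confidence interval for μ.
Margin of error = 2.44

Margin of error = z* · σ/√n
= 2.576 · 13.3/√197
= 2.576 · 13.3/14.0357
= 2.44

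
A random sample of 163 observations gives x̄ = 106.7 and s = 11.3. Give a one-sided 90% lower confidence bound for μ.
μ ≥ 105.56

Lower bound (one-sided):
t* = 1.287 (one-sided for 90%)
Lower bound = x̄ - t* · s/√n = 106.7 - 1.287 · 11.3/√163 = 105.56

We are 90% confident that μ ≥ 105.56.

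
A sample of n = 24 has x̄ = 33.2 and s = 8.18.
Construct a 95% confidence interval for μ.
(29.75, 36.65)

t-interval (σ unknown):
df = n - 1 = 23
t* = 2.069 for 95% confidence

Margin of error = t* · s/√n = 2.069 · 8.18/√24 = 3.45

CI: (29.75, 36.65)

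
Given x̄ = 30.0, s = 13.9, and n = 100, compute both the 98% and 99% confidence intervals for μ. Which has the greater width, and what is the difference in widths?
99% CI is wider by 0.73

df = 99
98% CI: t* = 2.365, (26.71, 33.29), width = 2 · t* · s/√n = 6.57
99% CI: t* = 2.626, (26.35, 33.65), width = 2 · t* · s/√n = 7.30

The 99% CI is wider by 7.30 - 6.57 = 0.73.
Higher confidence requires a wider interval.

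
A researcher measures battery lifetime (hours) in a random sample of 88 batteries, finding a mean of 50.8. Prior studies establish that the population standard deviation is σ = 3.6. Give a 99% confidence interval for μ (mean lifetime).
(49.81, 51.79)

z-interval (σ known):
z* = 2.576 for 99% confidence

Margin of error = z* · σ/√n = 2.576 · 3.6/√88 = 0.99

CI: (50.8 - 0.99, 50.8 + 0.99) = (49.81, 51.79)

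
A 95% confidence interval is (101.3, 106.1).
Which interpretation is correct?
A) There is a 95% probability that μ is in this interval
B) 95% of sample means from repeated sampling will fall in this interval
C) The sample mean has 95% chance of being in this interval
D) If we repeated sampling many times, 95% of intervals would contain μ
D

A) Wrong — μ is fixed; the randomness lives in the interval, not in μ.
B) Wrong — coverage applies to intervals containing μ, not to future x̄ values.
C) Wrong — x̄ is observed and sits in the interval by construction.
D) Correct — this is the frequentist long-run coverage interpretation.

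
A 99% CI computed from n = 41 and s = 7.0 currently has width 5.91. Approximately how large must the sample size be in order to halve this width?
n ≈ 164

CI width ∝ 1/√n
To reduce width by factor 2, need √n to grow by 2 → need 2² = 4 times as many samples.

Current: n = 41, width = 5.91
New: n = 164, width ≈ 2.85

Width reduced by factor of 5.91/2.85 = 2.07.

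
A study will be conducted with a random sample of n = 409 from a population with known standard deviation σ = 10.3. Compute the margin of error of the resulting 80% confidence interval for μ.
Margin of error = 0.65

Margin of error = z* · σ/√n
= 1.282 · 10.3/√409
= 1.282 · 10.3/20.2237
= 0.65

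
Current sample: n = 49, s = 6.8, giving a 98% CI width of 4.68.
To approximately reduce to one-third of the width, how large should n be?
n ≈ 441

CI width ∝ 1/√n
To reduce width by factor 3, need √n to grow by 3 → need 3² = 9 times as many samples.

Current: n = 49, width = 4.68
New: n = 441, width ≈ 1.51

Width reduced by factor of 4.68/1.51 = 3.10.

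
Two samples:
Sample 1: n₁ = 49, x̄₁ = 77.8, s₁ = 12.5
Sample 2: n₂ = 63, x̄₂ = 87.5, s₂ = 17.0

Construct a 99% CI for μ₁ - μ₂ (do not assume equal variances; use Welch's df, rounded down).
(-17.01, -2.39)

Difference: x̄₁ - x̄₂ = -9.70
SE = √(s₁²/n₁ + s₂²/n₂) = √(12.5²/49 + 17.0²/63) = 2.7886
df = 109.69 → 109 (Welch–Satterthwaite, rounded down)
t* = 2.622

CI: -9.70 ± 2.622 · 2.7886 = -9.70 ± 7.31 = (-17.01, -2.39)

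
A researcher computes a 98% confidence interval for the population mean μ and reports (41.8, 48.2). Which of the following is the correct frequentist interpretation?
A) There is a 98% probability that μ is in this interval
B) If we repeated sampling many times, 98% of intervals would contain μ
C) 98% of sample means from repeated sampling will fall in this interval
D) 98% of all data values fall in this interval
B

A) Wrong — μ is fixed; the randomness lives in the interval, not in μ.
B) Correct — this is the frequentist long-run coverage interpretation.
C) Wrong — coverage applies to intervals containing μ, not to future x̄ values.
D) Wrong — a CI is about the parameter μ, not individual data values.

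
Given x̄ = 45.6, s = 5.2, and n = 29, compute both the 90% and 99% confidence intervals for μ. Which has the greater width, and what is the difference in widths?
99% CI is wider by 2.05

df = 28
90% CI: t* = 1.701, (43.96, 47.24), width = 2 · t* · s/√n = 3.29
99% CI: t* = 2.763, (42.93, 48.27), width = 2 · t* · s/√n = 5.34

The 99% CI is wider by 5.34 - 3.29 = 2.05.
Higher confidence requires a wider interval.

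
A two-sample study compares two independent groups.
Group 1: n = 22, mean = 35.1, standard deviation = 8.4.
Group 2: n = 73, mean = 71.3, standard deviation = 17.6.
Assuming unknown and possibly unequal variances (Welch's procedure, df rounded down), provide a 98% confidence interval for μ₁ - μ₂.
(-42.69, -29.71)

Difference: x̄₁ - x̄₂ = -36.20
SE = √(s₁²/n₁ + s₂²/n₂) = √(8.4²/22 + 17.6²/73) = 2.7296
df = 75.02 → 75 (Welch–Satterthwaite, rounded down)
t* = 2.377

CI: -36.20 ± 2.377 · 2.7296 = -36.20 ± 6.49 = (-42.69, -29.71)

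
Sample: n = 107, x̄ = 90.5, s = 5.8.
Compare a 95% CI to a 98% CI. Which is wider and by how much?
98% CI is wider by 0.43

df = 106
95% CI: t* = 1.983, (89.39, 91.61), width = 2 · t* · s/√n = 2.22
98% CI: t* = 2.362, (89.18, 91.82), width = 2 · t* · s/√n = 2.65

The 98% CI is wider by 2.65 - 2.22 = 0.43.
Higher confidence requires a wider interval.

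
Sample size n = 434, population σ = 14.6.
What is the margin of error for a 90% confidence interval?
Margin of error = 1.15

Margin of error = z* · σ/√n
= 1.645 · 14.6/√434
= 1.645 · 14.6/20.8327
= 1.15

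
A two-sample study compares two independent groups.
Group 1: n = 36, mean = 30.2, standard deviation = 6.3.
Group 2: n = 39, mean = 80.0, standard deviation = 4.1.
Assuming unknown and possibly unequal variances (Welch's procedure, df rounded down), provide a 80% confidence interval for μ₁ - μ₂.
(-51.40, -48.20)

Difference: x̄₁ - x̄₂ = -49.80
SE = √(s₁²/n₁ + s₂²/n₂) = √(6.3²/36 + 4.1²/39) = 1.2384
df = 59.36 → 59 (Welch–Satterthwaite, rounded down)
t* = 1.296

CI: -49.80 ± 1.296 · 1.2384 = -49.80 ± 1.60 = (-51.40, -48.20)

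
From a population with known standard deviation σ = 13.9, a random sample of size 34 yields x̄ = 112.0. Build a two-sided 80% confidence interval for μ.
(108.94, 115.06)

z-interval (σ known):
z* = 1.282 for 80% confidence

Margin of error = z* · σ/√n = 1.282 · 13.9/√34 = 3.06

CI: (112.0 - 3.06, 112.0 + 3.06) = (108.94, 115.06)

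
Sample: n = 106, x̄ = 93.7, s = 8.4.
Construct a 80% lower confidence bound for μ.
μ ≥ 93.01

Lower bound (one-sided):
t* = 0.845 (one-sided for 80%)
Lower bound = x̄ - t* · s/√n = 93.7 - 0.845 · 8.4/√106 = 93.01

We are 80% confident that μ ≥ 93.01.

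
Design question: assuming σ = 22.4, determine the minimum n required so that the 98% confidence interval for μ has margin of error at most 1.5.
n ≥ 1207

For margin E ≤ 1.5:
n ≥ (z* · σ / E)²
n ≥ (2.326 · 22.4 / 1.5)²
n ≥ 1206.52

Minimum n = 1207 (rounding up)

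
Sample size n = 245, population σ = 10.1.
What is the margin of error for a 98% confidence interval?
Margin of error = 1.50

Margin of error = z* · σ/√n
= 2.326 · 10.1/√245
= 2.326 · 10.1/15.6525
= 1.50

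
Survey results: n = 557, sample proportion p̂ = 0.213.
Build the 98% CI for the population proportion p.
(0.173, 0.253)

Proportion CI:
SE = √(p̂(1-p̂)/n) = √(0.213 · 0.787 / 557) = 0.01735

z* = 2.326
Margin = z* · SE = 2.326 · 0.01735 = 0.0404

CI: 0.213 ± 0.0404 = (0.173, 0.253)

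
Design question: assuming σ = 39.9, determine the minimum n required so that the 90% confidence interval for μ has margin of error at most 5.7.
n ≥ 133

For margin E ≤ 5.7:
n ≥ (z* · σ / E)²
n ≥ (1.645 · 39.9 / 5.7)²
n ≥ 132.60

Minimum n = 133 (rounding up)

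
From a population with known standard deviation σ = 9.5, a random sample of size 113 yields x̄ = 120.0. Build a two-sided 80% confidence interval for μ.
(118.85, 121.15)

z-interval (σ known):
z* = 1.282 for 80% confidence

Margin of error = z* · σ/√n = 1.282 · 9.5/√113 = 1.15

CI: (120.0 - 1.15, 120.0 + 1.15) = (118.85, 121.15)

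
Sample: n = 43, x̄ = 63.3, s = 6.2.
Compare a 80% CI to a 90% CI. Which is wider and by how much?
90% CI is wider by 0.72

df = 42
80% CI: t* = 1.302, (62.07, 64.53), width = 2 · t* · s/√n = 2.46
90% CI: t* = 1.682, (61.71, 64.89), width = 2 · t* · s/√n = 3.18

The 90% CI is wider by 3.18 - 2.46 = 0.72.
Higher confidence requires a wider interval.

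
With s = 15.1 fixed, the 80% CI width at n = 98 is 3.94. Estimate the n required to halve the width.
n ≈ 392

CI width ∝ 1/√n
To reduce width by factor 2, need √n to grow by 2 → need 2² = 4 times as many samples.

Current: n = 98, width = 3.94
New: n = 392, width ≈ 1.96

Width reduced by factor of 3.94/1.96 = 2.01.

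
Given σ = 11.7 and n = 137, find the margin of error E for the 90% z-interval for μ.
Margin of error = 1.64

Margin of error = z* · σ/√n
= 1.645 · 11.7/√137
= 1.645 · 11.7/11.7047
= 1.64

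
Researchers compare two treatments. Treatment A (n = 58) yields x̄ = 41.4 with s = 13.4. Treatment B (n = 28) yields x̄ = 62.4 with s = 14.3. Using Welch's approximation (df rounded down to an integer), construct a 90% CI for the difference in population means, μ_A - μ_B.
(-26.40, -15.60)

Difference: x̄₁ - x̄₂ = -21.00
SE = √(s₁²/n₁ + s₂²/n₂) = √(13.4²/58 + 14.3²/28) = 3.2248
df = 50.45 → 50 (Welch–Satterthwaite, rounded down)
t* = 1.676

CI: -21.00 ± 1.676 · 3.2248 = -21.00 ± 5.40 = (-26.40, -15.60)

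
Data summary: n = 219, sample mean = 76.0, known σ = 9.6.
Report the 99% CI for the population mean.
(74.33, 77.67)

z-interval (σ known):
z* = 2.576 for 99% confidence

Margin of error = z* · σ/√n = 2.576 · 9.6/√219 = 1.67

CI: (76.0 - 1.67, 76.0 + 1.67) = (74.33, 77.67)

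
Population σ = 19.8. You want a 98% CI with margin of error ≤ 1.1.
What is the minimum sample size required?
n ≥ 1753

For margin E ≤ 1.1:
n ≥ (z* · σ / E)²
n ≥ (2.326 · 19.8 / 1.1)²
n ≥ 1752.93

Minimum n = 1753 (rounding up)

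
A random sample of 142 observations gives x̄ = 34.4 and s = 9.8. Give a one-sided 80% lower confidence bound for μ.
μ ≥ 33.71

Lower bound (one-sided):
t* = 0.844 (one-sided for 80%)
Lower bound = x̄ - t* · s/√n = 34.4 - 0.844 · 9.8/√142 = 33.71

We are 80% confident that μ ≥ 33.71.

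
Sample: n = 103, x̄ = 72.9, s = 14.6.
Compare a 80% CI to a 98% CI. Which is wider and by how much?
98% CI is wider by 3.09

df = 102
80% CI: t* = 1.290, (71.04, 74.76), width = 2 · t* · s/√n = 3.71
98% CI: t* = 2.363, (69.50, 76.30), width = 2 · t* · s/√n = 6.80

The 98% CI is wider by 6.80 - 3.71 = 3.09.
Higher confidence requires a wider interval.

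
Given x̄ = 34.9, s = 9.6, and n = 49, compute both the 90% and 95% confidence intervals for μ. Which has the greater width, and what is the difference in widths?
95% CI is wider by 0.92

df = 48
90% CI: t* = 1.677, (32.60, 37.20), width = 2 · t* · s/√n = 4.60
95% CI: t* = 2.011, (32.14, 37.66), width = 2 · t* · s/√n = 5.52

The 95% CI is wider by 5.52 - 4.60 = 0.92.
Higher confidence requires a wider interval.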